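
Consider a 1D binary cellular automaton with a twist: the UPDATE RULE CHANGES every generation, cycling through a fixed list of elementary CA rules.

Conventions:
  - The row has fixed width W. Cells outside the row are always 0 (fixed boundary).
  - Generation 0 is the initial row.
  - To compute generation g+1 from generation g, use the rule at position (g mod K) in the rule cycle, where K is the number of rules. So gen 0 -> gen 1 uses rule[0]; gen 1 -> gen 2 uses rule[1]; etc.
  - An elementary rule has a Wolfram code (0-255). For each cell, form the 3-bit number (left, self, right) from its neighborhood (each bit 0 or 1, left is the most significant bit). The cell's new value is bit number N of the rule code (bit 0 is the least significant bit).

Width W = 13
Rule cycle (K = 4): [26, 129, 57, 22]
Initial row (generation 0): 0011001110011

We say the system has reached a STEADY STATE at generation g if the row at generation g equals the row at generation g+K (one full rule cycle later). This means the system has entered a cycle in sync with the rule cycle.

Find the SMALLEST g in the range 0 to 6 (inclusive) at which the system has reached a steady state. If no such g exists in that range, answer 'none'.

Answer: none

Derivation:
Gen 0: 0011001110011
Gen 1 (rule 26): 0110111001110
Gen 2 (rule 129): 0000010000100
Gen 3 (rule 57): 1111001110011
Gen 4 (rule 22): 0000110001100
Gen 5 (rule 26): 0001101011010
Gen 6 (rule 129): 1100000000000
Gen 7 (rule 57): 1011111111111
Gen 8 (rule 22): 1000000000000
Gen 9 (rule 26): 0100000000000
Gen 10 (rule 129): 0001111111111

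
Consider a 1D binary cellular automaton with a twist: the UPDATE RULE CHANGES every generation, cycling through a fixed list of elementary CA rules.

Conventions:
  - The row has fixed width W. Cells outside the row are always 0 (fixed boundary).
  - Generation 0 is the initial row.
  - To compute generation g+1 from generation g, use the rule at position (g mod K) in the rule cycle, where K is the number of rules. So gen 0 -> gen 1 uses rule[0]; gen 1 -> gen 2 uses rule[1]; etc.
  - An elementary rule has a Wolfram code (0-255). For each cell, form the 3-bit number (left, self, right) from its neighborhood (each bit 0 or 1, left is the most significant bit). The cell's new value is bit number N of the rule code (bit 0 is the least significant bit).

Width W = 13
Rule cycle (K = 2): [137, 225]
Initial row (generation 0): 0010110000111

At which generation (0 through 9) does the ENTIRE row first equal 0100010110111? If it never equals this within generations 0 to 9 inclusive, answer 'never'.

Gen 0: 0010110000111
Gen 1 (rule 137): 1000100110110
Gen 2 (rule 225): 0010000011010
Gen 3 (rule 137): 1000111010000
Gen 4 (rule 225): 0010011100111
Gen 5 (rule 137): 1000011000110
Gen 6 (rule 225): 0011001010010
Gen 7 (rule 137): 1010000000000
Gen 8 (rule 225): 0100111111111
Gen 9 (rule 137): 0000111111110

Answer: never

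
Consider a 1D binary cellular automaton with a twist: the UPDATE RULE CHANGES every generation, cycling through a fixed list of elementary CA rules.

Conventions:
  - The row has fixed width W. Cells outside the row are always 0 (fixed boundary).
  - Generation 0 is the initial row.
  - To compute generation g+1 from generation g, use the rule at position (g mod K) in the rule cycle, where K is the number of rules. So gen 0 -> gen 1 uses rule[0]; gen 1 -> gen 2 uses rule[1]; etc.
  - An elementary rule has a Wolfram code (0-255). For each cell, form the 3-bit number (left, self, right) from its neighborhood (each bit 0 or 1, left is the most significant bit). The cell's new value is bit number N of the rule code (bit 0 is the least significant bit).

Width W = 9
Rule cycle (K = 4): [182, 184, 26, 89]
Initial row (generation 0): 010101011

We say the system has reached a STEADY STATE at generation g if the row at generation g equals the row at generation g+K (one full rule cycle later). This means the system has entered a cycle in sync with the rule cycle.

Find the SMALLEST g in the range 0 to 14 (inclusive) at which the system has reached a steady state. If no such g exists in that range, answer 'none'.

Answer: 7

Derivation:
Gen 0: 010101011
Gen 1 (rule 182): 111111100
Gen 2 (rule 184): 111111010
Gen 3 (rule 26): 100000001
Gen 4 (rule 89): 011111100
Gen 5 (rule 182): 101111010
Gen 6 (rule 184): 011110101
Gen 7 (rule 26): 110000000
Gen 8 (rule 89): 111111111
Gen 9 (rule 182): 011111110
Gen 10 (rule 184): 011111101
Gen 11 (rule 26): 110000000
Gen 12 (rule 89): 111111111
Gen 13 (rule 182): 011111110
Gen 14 (rule 184): 011111101
Gen 15 (rule 26): 110000000
Gen 16 (rule 89): 111111111
Gen 17 (rule 182): 011111110
Gen 18 (rule 184): 011111101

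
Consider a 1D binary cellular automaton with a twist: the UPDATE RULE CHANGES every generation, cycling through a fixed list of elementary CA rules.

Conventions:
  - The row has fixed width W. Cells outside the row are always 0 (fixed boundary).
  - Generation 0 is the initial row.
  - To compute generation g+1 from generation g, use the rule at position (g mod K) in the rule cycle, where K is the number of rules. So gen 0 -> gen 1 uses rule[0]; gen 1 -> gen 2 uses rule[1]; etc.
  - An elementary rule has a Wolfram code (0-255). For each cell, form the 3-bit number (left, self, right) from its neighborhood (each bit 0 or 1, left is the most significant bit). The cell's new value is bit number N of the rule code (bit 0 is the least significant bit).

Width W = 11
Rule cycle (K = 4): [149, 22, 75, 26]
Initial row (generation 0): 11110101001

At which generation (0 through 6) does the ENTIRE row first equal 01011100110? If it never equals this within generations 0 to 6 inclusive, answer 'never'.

Gen 0: 11110101001
Gen 1 (rule 149): 01100101101
Gen 2 (rule 22): 10011100001
Gen 3 (rule 75): 00110101110
Gen 4 (rule 26): 01100001001
Gen 5 (rule 149): 00011101101
Gen 6 (rule 22): 00100000001

Answer: never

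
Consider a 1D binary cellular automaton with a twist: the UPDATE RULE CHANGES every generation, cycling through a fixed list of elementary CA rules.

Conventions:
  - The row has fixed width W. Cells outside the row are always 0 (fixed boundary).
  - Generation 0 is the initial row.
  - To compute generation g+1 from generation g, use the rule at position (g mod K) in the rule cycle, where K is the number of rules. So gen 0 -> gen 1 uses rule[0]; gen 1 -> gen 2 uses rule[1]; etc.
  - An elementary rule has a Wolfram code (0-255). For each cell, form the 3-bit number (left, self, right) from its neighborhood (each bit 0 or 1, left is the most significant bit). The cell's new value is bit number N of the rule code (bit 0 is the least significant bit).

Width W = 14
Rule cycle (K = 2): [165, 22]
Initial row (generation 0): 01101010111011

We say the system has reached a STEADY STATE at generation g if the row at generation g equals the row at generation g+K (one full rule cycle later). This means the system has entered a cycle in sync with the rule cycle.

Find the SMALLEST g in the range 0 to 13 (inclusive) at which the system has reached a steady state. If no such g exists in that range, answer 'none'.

Answer: 8

Derivation:
Gen 0: 01101010111011
Gen 1 (rule 165): 00011111010100
Gen 2 (rule 22): 00100000010110
Gen 3 (rule 165): 10101111011000
Gen 4 (rule 22): 10100000000100
Gen 5 (rule 165): 11101111110101
Gen 6 (rule 22): 00000000000101
Gen 7 (rule 165): 11111111110111
Gen 8 (rule 22): 00000000000000
Gen 9 (rule 165): 11111111111111
Gen 10 (rule 22): 00000000000000
Gen 11 (rule 165): 11111111111111
Gen 12 (rule 22): 00000000000000
Gen 13 (rule 165): 11111111111111
Gen 14 (rule 22): 00000000000000
Gen 15 (rule 165): 11111111111111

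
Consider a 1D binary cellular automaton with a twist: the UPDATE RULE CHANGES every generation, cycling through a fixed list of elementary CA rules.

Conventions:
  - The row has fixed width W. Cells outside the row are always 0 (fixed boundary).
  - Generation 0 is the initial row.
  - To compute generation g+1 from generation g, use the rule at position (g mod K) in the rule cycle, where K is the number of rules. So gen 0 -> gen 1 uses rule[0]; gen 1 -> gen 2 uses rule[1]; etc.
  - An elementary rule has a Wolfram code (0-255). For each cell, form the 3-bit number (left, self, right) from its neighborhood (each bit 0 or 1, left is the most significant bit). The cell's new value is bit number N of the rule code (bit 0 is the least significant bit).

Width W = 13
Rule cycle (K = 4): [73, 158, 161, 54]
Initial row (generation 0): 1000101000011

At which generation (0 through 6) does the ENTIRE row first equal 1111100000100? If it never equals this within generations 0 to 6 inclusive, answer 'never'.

Answer: never

Derivation:
Gen 0: 1000101000011
Gen 1 (rule 73): 0010000011011
Gen 2 (rule 158): 0111000110010
Gen 3 (rule 161): 0010010000000
Gen 4 (rule 54): 0111111000000
Gen 5 (rule 73): 0100001011111
Gen 6 (rule 158): 1110011011110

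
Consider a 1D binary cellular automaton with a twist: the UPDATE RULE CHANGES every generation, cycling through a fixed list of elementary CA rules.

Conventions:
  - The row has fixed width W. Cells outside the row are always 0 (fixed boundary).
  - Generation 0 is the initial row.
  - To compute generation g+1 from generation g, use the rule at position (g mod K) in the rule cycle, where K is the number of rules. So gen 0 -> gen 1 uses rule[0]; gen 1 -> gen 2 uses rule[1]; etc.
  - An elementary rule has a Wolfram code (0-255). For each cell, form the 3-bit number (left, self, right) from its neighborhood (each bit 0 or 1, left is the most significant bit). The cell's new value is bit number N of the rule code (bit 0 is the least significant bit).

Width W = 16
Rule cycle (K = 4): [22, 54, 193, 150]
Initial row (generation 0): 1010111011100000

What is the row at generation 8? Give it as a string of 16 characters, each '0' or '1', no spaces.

Answer: 1110100011100000

Derivation:
Gen 0: 1010111011100000
Gen 1 (rule 22): 1010000000010000
Gen 2 (rule 54): 1111000000111000
Gen 3 (rule 193): 0111011110011011
Gen 4 (rule 150): 1010001101100000
Gen 5 (rule 22): 1011010000010000
Gen 6 (rule 54): 1100111000111000
Gen 7 (rule 193): 0100011010011011
Gen 8 (rule 150): 1110100011100000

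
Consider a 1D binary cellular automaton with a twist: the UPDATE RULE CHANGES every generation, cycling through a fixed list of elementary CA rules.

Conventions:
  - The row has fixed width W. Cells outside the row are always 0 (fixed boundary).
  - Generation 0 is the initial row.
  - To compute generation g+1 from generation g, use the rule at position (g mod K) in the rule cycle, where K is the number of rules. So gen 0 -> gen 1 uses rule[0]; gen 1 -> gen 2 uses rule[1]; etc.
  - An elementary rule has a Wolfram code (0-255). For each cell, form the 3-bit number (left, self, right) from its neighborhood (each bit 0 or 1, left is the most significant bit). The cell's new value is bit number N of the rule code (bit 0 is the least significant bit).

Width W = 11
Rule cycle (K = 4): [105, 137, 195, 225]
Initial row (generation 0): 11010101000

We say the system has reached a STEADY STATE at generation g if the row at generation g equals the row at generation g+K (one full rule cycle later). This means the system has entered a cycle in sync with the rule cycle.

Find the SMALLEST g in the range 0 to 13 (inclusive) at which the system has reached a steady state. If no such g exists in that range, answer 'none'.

Answer: none

Derivation:
Gen 0: 11010101000
Gen 1 (rule 105): 11101010011
Gen 2 (rule 137): 11000000010
Gen 3 (rule 195): 01011111100
Gen 4 (rule 225): 00101111101
Gen 5 (rule 105): 10011000110
Gen 6 (rule 137): 00010010100
Gen 7 (rule 195): 11100100001
Gen 8 (rule 225): 01100001100
Gen 9 (rule 105): 01101101101
Gen 10 (rule 137): 01001001000
Gen 11 (rule 195): 10010010011
Gen 12 (rule 225): 00000000001
Gen 13 (rule 105): 11111111100
Gen 14 (rule 137): 11111111001
Gen 15 (rule 195): 01111111010
Gen 16 (rule 225): 00111111100
Gen 17 (rule 105): 10100000101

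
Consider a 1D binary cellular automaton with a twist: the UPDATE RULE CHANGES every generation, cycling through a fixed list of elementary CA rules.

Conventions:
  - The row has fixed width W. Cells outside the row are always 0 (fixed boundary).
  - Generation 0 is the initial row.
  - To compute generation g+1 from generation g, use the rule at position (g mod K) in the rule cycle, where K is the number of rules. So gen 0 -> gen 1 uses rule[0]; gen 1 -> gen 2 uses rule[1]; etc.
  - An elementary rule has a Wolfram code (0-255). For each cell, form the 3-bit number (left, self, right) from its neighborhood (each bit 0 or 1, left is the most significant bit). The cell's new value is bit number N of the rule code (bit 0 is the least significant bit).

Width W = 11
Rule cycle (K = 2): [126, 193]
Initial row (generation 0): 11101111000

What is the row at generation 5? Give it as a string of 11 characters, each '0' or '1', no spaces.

Gen 0: 11101111000
Gen 1 (rule 126): 10111001100
Gen 2 (rule 193): 00011000101
Gen 3 (rule 126): 00111101111
Gen 4 (rule 193): 10011100111
Gen 5 (rule 126): 11110111101

Answer: 11110111101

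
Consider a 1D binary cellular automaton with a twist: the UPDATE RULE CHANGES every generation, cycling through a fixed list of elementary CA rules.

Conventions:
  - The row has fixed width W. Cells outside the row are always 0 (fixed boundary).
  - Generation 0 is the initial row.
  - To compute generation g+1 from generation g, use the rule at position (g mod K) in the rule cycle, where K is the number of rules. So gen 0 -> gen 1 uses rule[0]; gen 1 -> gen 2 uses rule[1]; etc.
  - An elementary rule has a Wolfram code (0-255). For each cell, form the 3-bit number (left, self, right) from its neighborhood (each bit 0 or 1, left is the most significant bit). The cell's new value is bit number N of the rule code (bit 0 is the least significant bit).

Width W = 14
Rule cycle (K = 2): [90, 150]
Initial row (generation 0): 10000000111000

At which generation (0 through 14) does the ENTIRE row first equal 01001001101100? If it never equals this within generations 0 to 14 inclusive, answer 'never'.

Gen 0: 10000000111000
Gen 1 (rule 90): 01000001101100
Gen 2 (rule 150): 11100010000010
Gen 3 (rule 90): 10110101000101
Gen 4 (rule 150): 10000101101101
Gen 5 (rule 90): 01001001101100
Gen 6 (rule 150): 11111110000010
Gen 7 (rule 90): 10000011000101
Gen 8 (rule 150): 11000100101101
Gen 9 (rule 90): 11101011001100
Gen 10 (rule 150): 01001000110010
Gen 11 (rule 90): 10110101111101
Gen 12 (rule 150): 10000100111001
Gen 13 (rule 90): 01001011101110
Gen 14 (rule 150): 11111001000101

Answer: 5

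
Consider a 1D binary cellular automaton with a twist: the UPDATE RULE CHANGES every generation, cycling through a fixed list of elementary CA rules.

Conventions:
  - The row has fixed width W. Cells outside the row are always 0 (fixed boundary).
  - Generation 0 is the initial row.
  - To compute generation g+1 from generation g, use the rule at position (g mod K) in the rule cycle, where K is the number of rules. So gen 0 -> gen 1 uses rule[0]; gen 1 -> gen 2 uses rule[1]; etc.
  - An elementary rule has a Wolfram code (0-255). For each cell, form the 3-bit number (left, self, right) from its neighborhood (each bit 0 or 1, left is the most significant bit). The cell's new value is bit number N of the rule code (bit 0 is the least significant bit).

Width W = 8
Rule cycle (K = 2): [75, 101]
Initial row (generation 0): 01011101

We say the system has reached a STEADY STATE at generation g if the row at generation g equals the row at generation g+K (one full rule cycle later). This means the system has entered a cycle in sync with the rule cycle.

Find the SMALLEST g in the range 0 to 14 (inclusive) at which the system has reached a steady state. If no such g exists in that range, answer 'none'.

Gen 0: 01011101
Gen 1 (rule 75): 10010100
Gen 2 (rule 101): 10011101
Gen 3 (rule 75): 00110100
Gen 4 (rule 101): 10011101
Gen 5 (rule 75): 00110100
Gen 6 (rule 101): 10011101
Gen 7 (rule 75): 00110100
Gen 8 (rule 101): 10011101
Gen 9 (rule 75): 00110100
Gen 10 (rule 101): 10011101
Gen 11 (rule 75): 00110100
Gen 12 (rule 101): 10011101
Gen 13 (rule 75): 00110100
Gen 14 (rule 101): 10011101
Gen 15 (rule 75): 00110100
Gen 16 (rule 101): 10011101

Answer: 2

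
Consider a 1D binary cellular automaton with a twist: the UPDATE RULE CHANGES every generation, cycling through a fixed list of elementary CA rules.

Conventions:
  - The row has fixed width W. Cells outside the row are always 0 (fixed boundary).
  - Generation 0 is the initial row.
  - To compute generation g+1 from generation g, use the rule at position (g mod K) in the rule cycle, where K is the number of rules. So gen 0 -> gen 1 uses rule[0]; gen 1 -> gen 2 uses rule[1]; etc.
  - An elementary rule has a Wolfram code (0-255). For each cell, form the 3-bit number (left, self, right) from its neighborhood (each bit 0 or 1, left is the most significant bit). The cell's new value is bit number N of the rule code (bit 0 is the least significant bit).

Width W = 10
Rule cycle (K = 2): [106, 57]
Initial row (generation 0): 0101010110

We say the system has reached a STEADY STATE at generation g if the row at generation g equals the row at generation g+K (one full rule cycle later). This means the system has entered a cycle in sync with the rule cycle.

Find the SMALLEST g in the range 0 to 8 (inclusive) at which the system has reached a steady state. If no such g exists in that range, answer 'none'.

Gen 0: 0101010110
Gen 1 (rule 106): 1010101110
Gen 2 (rule 57): 0101011001
Gen 3 (rule 106): 1010111010
Gen 4 (rule 57): 0101100101
Gen 5 (rule 106): 1011101010
Gen 6 (rule 57): 0110010101
Gen 7 (rule 106): 1110101010
Gen 8 (rule 57): 1001010101
Gen 9 (rule 106): 0010101010
Gen 10 (rule 57): 1001010101

Answer: 8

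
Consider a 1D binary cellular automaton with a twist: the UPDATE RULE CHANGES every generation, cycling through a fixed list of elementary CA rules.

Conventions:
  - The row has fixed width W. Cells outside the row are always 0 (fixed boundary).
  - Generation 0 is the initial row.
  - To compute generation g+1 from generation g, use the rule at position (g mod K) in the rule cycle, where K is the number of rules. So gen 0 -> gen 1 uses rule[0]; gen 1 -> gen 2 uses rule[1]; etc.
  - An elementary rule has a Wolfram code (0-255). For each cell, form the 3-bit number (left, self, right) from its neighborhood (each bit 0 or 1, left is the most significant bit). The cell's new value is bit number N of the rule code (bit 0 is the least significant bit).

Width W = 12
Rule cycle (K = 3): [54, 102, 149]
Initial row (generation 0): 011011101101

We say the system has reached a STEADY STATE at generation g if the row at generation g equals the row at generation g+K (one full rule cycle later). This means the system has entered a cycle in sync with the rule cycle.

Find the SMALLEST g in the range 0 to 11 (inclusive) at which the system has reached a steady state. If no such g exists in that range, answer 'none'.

Gen 0: 011011101101
Gen 1 (rule 54): 100100010011
Gen 2 (rule 102): 101100110101
Gen 3 (rule 149): 100010000101
Gen 4 (rule 54): 110111001111
Gen 5 (rule 102): 011001010001
Gen 6 (rule 149): 000101011101
Gen 7 (rule 54): 001111100011
Gen 8 (rule 102): 010000100101
Gen 9 (rule 149): 011110110101
Gen 10 (rule 54): 100001001111
Gen 11 (rule 102): 100011010001
Gen 12 (rule 149): 111000011101
Gen 13 (rule 54): 000100100011
Gen 14 (rule 102): 001101100101

Answer: none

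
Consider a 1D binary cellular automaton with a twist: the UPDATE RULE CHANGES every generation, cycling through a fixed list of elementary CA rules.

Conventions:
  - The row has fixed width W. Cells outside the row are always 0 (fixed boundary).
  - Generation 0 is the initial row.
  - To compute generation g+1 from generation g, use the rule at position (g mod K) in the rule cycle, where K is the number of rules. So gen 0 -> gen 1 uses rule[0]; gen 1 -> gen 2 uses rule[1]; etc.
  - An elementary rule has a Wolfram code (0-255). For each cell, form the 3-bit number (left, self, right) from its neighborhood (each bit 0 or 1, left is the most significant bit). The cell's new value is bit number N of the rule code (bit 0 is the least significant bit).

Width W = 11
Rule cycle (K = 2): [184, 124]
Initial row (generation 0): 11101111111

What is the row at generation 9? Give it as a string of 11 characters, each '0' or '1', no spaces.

Gen 0: 11101111111
Gen 1 (rule 184): 11011111110
Gen 2 (rule 124): 11110000011
Gen 3 (rule 184): 11101000010
Gen 4 (rule 124): 10111100011
Gen 5 (rule 184): 01111010010
Gen 6 (rule 124): 01001111011
Gen 7 (rule 184): 00101110110
Gen 8 (rule 124): 00111011111
Gen 9 (rule 184): 00110111110

Answer: 00110111110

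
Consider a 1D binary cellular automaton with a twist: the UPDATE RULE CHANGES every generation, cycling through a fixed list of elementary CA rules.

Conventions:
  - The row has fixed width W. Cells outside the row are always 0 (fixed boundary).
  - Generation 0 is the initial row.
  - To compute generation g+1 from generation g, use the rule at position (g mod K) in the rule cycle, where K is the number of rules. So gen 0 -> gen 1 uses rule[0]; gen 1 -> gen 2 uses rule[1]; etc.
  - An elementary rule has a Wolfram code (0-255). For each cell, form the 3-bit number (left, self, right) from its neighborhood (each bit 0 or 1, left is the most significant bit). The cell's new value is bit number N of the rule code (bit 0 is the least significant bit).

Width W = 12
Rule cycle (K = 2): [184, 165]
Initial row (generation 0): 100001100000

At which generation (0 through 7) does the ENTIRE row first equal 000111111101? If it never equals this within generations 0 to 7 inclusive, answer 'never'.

Gen 0: 100001100000
Gen 1 (rule 184): 010001010000
Gen 2 (rule 165): 010101110111
Gen 3 (rule 184): 001011101110
Gen 4 (rule 165): 101101010100
Gen 5 (rule 184): 011010101010
Gen 6 (rule 165): 000111111110
Gen 7 (rule 184): 000111111101

Answer: 7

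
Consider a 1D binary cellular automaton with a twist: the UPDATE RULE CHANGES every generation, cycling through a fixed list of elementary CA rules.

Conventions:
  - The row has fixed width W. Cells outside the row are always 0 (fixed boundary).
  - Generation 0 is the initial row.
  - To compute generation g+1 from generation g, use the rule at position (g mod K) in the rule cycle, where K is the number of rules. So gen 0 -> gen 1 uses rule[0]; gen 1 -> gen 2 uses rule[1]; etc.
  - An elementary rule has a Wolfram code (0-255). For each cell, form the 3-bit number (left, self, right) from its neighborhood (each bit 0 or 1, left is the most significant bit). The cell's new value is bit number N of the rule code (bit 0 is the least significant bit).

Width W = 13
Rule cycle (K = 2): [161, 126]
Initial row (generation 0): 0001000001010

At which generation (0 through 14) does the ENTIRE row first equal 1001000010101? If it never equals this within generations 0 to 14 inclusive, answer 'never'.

Gen 0: 0001000001010
Gen 1 (rule 161): 1100011100100
Gen 2 (rule 126): 1110110111110
Gen 3 (rule 161): 0101001011100
Gen 4 (rule 126): 1111111110110
Gen 5 (rule 161): 0111111101000
Gen 6 (rule 126): 1100000111100
Gen 7 (rule 161): 0001110011001
Gen 8 (rule 126): 0011011111111
Gen 9 (rule 161): 1000101111110
Gen 10 (rule 126): 1101111000011
Gen 11 (rule 161): 0010110011000
Gen 12 (rule 126): 0111111111100
Gen 13 (rule 161): 0011111111001
Gen 14 (rule 126): 0110000001111

Answer: never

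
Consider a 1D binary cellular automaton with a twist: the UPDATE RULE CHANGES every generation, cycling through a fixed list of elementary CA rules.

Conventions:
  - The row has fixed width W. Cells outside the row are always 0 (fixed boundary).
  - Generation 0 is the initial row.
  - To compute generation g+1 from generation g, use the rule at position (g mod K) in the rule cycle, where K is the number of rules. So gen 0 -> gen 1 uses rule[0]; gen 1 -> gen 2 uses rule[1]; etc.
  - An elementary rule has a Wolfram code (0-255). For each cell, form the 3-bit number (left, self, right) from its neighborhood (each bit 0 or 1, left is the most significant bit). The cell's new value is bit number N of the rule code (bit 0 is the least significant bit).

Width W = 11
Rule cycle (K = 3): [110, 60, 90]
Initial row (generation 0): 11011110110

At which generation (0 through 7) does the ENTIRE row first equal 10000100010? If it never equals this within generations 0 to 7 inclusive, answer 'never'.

Gen 0: 11011110110
Gen 1 (rule 110): 11110011110
Gen 2 (rule 60): 10001010001
Gen 3 (rule 90): 01010001010
Gen 4 (rule 110): 11110011110
Gen 5 (rule 60): 10001010001
Gen 6 (rule 90): 01010001010
Gen 7 (rule 110): 11110011110

Answer: never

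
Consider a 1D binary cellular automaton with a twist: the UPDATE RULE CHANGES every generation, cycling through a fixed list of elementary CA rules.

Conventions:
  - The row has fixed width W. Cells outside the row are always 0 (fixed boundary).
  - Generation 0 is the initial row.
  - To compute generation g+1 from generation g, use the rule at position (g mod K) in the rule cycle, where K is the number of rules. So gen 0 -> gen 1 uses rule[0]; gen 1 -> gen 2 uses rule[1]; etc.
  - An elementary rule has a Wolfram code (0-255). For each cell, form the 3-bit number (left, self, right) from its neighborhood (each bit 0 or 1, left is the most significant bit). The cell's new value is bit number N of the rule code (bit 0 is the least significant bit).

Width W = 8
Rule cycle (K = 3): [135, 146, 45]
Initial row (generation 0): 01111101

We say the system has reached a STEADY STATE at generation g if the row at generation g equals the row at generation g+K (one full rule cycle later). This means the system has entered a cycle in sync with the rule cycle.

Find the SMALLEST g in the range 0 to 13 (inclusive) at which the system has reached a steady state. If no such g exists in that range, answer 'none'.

Answer: 2

Derivation:
Gen 0: 01111101
Gen 1 (rule 135): 10111001
Gen 2 (rule 146): 00010110
Gen 3 (rule 45): 11011100
Gen 4 (rule 135): 00001001
Gen 5 (rule 146): 00010110
Gen 6 (rule 45): 11011100
Gen 7 (rule 135): 00001001
Gen 8 (rule 146): 00010110
Gen 9 (rule 45): 11011100
Gen 10 (rule 135): 00001001
Gen 11 (rule 146): 00010110
Gen 12 (rule 45): 11011100
Gen 13 (rule 135): 00001001
Gen 14 (rule 146): 00010110
Gen 15 (rule 45): 11011100
Gen 16 (rule 135): 00001001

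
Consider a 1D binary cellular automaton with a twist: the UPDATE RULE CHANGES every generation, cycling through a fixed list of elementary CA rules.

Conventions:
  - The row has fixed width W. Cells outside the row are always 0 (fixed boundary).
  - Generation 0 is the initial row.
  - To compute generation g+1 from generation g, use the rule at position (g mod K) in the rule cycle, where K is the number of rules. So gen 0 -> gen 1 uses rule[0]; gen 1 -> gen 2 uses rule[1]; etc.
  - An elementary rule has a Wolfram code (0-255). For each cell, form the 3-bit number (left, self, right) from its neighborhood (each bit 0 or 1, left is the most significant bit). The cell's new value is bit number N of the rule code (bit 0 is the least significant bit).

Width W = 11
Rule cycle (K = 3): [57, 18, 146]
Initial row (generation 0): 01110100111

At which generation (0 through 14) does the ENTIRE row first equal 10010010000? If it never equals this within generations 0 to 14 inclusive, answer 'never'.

Answer: never

Derivation:
Gen 0: 01110100111
Gen 1 (rule 57): 01001010100
Gen 2 (rule 18): 10110000010
Gen 3 (rule 146): 00001000101
Gen 4 (rule 57): 11100110010
Gen 5 (rule 18): 00011001101
Gen 6 (rule 146): 00100110000
Gen 7 (rule 57): 10010101111
Gen 8 (rule 18): 01100000000
Gen 9 (rule 146): 10010000000
Gen 10 (rule 57): 01001111111
Gen 11 (rule 18): 10110000000
Gen 12 (rule 146): 00001000000
Gen 13 (rule 57): 11100111111
Gen 14 (rule 18): 00011000000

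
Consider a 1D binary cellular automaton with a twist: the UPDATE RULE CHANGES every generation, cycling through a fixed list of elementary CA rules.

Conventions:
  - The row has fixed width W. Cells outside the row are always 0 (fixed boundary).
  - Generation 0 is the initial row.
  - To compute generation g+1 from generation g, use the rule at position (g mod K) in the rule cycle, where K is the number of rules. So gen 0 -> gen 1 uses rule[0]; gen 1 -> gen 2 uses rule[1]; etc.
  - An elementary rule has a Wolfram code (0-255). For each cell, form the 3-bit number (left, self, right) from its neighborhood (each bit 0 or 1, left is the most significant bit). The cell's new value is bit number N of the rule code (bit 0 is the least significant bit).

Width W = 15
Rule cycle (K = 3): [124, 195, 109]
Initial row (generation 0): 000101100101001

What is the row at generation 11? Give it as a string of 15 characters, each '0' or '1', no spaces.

Gen 0: 000101100101001
Gen 1 (rule 124): 000111110111101
Gen 2 (rule 195): 111011110011100
Gen 3 (rule 109): 101110010010101
Gen 4 (rule 124): 111011011011111
Gen 5 (rule 195): 011001001001111
Gen 6 (rule 109): 011001001001001
Gen 7 (rule 124): 011101101101101
Gen 8 (rule 195): 101100100100100
Gen 9 (rule 109): 111100100100101
Gen 10 (rule 124): 100110110110111
Gen 11 (rule 195): 001010010010011

Answer: 001010010010011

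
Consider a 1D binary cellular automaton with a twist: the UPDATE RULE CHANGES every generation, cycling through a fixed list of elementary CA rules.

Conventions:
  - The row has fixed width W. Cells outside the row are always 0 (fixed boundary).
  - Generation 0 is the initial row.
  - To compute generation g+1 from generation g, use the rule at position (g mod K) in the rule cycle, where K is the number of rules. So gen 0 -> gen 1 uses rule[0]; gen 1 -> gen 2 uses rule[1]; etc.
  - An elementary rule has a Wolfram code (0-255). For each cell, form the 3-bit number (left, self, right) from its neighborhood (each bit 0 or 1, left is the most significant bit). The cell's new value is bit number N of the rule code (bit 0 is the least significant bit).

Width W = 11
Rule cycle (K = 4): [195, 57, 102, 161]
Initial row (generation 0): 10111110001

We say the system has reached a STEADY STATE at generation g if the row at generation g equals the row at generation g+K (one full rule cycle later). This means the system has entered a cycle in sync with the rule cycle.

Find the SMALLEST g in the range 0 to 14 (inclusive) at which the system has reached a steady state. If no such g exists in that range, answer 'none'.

Gen 0: 10111110001
Gen 1 (rule 195): 00011110110
Gen 2 (rule 57): 11010001101
Gen 3 (rule 102): 01110010111
Gen 4 (rule 161): 00100001010
Gen 5 (rule 195): 11001110000
Gen 6 (rule 57): 10101001111
Gen 7 (rule 102): 11111010001
Gen 8 (rule 161): 01110100100
Gen 9 (rule 195): 10110001001
Gen 10 (rule 57): 01101100100
Gen 11 (rule 102): 10110101100
Gen 12 (rule 161): 01001010001
Gen 13 (rule 195): 10010000110
Gen 14 (rule 57): 01001110101
Gen 15 (rule 102): 11010011111
Gen 16 (rule 161): 00100001110
Gen 17 (rule 195): 11001110110
Gen 18 (rule 57): 10101001101

Answer: none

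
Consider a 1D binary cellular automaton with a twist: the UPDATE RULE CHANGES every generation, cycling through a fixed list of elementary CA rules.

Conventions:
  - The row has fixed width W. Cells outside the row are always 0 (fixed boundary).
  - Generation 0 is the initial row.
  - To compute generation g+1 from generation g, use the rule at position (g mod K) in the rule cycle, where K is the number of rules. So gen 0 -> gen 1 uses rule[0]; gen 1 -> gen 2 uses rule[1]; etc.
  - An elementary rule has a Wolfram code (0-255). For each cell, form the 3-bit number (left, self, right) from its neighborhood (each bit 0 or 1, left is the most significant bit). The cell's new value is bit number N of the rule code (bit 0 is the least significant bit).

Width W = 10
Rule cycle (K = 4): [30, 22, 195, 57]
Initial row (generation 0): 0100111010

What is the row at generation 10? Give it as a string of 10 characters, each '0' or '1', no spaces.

Answer: 1010101011

Derivation:
Gen 0: 0100111010
Gen 1 (rule 30): 1111100011
Gen 2 (rule 22): 0000010100
Gen 3 (rule 195): 1111100001
Gen 4 (rule 57): 1000011100
Gen 5 (rule 30): 1100110010
Gen 6 (rule 22): 0011001111
Gen 7 (rule 195): 1101010111
Gen 8 (rule 57): 1010101100
Gen 9 (rule 30): 1010101010
Gen 10 (rule 22): 1010101011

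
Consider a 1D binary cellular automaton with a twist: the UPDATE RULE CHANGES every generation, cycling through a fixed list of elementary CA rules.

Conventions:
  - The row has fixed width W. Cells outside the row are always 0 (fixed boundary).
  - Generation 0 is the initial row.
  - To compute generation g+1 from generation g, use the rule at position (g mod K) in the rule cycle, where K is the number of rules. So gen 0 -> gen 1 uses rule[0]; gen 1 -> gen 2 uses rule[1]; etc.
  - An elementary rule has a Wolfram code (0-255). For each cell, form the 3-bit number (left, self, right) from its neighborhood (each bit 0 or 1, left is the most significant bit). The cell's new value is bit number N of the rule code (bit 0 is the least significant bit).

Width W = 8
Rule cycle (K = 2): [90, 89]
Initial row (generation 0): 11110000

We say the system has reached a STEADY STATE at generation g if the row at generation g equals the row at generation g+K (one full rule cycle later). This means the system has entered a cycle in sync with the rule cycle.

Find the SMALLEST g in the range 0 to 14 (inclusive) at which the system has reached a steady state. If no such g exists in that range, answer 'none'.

Answer: none

Derivation:
Gen 0: 11110000
Gen 1 (rule 90): 10011000
Gen 2 (rule 89): 01011111
Gen 3 (rule 90): 10010001
Gen 4 (rule 89): 01001100
Gen 5 (rule 90): 10111110
Gen 6 (rule 89): 00100011
Gen 7 (rule 90): 01010111
Gen 8 (rule 89): 00000101
Gen 9 (rule 90): 00001000
Gen 10 (rule 89): 11100111
Gen 11 (rule 90): 10111101
Gen 12 (rule 89): 00100100
Gen 13 (rule 90): 01011010
Gen 14 (rule 89): 00011001
Gen 15 (rule 90): 00111110
Gen 16 (rule 89): 10100011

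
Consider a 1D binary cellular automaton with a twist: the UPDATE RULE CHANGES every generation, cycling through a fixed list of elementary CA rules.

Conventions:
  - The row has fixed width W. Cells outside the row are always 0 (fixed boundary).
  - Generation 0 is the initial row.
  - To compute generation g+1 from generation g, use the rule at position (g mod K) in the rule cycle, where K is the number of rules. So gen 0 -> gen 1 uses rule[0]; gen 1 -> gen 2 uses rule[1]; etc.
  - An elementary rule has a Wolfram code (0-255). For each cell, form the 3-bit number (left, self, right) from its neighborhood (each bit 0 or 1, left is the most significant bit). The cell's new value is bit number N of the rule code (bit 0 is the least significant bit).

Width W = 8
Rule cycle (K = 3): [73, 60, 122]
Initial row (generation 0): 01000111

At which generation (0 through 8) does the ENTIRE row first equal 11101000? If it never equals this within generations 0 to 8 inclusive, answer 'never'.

Gen 0: 01000111
Gen 1 (rule 73): 00010101
Gen 2 (rule 60): 00011111
Gen 3 (rule 122): 00110001
Gen 4 (rule 73): 10110100
Gen 5 (rule 60): 11101110
Gen 6 (rule 122): 10111011
Gen 7 (rule 73): 00101011
Gen 8 (rule 60): 00111110

Answer: never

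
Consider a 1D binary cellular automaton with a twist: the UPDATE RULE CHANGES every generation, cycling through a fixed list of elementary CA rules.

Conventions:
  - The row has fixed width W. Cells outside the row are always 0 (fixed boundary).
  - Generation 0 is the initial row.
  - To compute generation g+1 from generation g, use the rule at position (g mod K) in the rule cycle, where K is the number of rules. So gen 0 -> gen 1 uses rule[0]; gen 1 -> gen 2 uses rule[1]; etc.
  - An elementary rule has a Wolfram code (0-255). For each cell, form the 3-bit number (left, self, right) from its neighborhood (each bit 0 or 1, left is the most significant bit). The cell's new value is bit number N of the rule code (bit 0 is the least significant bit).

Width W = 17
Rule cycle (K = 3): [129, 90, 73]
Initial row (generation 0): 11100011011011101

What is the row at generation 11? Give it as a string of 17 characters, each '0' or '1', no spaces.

Gen 0: 11100011011011101
Gen 1 (rule 129): 01001000000001000
Gen 2 (rule 90): 10110100000010100
Gen 3 (rule 73): 00110001111000001
Gen 4 (rule 129): 10000100110011100
Gen 5 (rule 90): 01001011111110110
Gen 6 (rule 73): 00000010000010110
Gen 7 (rule 129): 11111000111000000
Gen 8 (rule 90): 10001101101100000
Gen 9 (rule 73): 00101101101101111
Gen 10 (rule 129): 10000000000000110
Gen 11 (rule 90): 01000000000001111

Answer: 01000000000001111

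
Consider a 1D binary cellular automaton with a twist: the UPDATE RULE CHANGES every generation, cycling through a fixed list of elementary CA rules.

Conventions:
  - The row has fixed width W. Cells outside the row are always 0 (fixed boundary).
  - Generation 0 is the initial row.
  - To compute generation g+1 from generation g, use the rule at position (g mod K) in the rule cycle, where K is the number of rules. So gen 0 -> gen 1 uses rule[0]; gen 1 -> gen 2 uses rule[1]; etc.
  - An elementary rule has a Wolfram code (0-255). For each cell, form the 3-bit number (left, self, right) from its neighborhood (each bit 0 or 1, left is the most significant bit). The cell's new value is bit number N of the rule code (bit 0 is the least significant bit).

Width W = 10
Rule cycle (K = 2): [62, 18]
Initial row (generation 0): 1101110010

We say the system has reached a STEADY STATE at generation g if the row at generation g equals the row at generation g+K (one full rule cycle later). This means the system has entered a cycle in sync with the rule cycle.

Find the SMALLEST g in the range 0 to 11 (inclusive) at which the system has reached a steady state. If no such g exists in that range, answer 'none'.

Gen 0: 1101110010
Gen 1 (rule 62): 1011001111
Gen 2 (rule 18): 0000110000
Gen 3 (rule 62): 0001101000
Gen 4 (rule 18): 0010000100
Gen 5 (rule 62): 0111001110
Gen 6 (rule 18): 1000110001
Gen 7 (rule 62): 1101101011
Gen 8 (rule 18): 0000000000
Gen 9 (rule 62): 0000000000
Gen 10 (rule 18): 0000000000
Gen 11 (rule 62): 0000000000
Gen 12 (rule 18): 0000000000
Gen 13 (rule 62): 0000000000

Answer: 8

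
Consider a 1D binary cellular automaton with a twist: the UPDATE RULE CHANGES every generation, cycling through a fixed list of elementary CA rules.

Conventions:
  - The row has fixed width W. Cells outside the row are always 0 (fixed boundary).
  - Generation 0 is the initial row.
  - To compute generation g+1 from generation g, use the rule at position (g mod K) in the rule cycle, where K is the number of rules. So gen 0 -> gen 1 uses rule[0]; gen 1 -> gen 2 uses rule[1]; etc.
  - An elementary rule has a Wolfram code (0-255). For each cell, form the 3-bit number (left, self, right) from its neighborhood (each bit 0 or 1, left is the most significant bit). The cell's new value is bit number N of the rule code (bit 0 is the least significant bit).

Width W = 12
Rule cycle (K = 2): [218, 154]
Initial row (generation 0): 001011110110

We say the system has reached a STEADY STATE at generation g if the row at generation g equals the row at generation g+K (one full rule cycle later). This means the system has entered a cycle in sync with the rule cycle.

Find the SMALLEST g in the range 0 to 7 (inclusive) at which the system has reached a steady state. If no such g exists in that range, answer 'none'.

Answer: 5

Derivation:
Gen 0: 001011110110
Gen 1 (rule 218): 010011110111
Gen 2 (rule 154): 101111100110
Gen 3 (rule 218): 001111111111
Gen 4 (rule 154): 011111111110
Gen 5 (rule 218): 111111111111
Gen 6 (rule 154): 111111111110
Gen 7 (rule 218): 111111111111
Gen 8 (rule 154): 111111111110
Gen 9 (rule 218): 111111111111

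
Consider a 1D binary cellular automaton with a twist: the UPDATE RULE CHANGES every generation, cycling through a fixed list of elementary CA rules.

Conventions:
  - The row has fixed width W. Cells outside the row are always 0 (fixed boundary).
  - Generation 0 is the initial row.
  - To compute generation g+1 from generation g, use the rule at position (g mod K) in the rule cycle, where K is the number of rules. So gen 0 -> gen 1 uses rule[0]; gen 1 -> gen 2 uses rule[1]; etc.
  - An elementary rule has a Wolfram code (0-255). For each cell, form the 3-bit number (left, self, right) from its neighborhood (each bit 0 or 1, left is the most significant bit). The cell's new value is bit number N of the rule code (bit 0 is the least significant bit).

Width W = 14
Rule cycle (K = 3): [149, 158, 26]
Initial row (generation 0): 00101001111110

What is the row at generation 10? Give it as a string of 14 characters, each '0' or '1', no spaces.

Gen 0: 00101001111110
Gen 1 (rule 149): 10101100111101
Gen 2 (rule 158): 10101011111001
Gen 3 (rule 26): 00000010000110
Gen 4 (rule 149): 11111011110001
Gen 5 (rule 158): 11110011101011
Gen 6 (rule 26): 10001110000010
Gen 7 (rule 149): 11100101111011
Gen 8 (rule 158): 11011101110010
Gen 9 (rule 26): 10010001001101
Gen 10 (rule 149): 11011101100001

Answer: 11011101100001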